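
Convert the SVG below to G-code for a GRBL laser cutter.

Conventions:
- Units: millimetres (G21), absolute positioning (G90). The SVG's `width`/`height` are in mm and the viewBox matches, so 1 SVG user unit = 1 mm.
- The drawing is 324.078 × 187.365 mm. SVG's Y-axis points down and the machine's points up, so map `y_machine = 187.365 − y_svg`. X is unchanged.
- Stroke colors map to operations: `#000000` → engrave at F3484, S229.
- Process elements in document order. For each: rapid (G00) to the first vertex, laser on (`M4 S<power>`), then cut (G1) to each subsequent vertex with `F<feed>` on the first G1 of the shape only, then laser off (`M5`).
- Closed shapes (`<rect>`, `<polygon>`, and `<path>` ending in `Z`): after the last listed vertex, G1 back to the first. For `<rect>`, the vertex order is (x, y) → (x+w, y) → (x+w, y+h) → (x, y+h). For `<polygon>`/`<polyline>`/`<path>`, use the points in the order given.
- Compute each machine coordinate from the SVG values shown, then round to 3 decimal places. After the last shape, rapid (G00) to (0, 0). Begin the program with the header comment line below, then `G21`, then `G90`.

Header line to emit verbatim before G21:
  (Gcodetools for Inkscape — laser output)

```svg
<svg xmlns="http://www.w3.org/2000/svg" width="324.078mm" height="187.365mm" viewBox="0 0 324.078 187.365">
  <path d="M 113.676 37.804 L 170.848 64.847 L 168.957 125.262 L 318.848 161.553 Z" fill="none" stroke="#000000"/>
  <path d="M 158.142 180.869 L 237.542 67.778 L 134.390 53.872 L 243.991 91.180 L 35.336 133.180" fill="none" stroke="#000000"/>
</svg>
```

viewBox `0 0 324.078 187.365` with mm width/height → 1 unit = 1 mm. Flip: y_m = 187.365 − y_svg.

**Shape 1** — `<path>` closed polygon, stroke `#000000` → engrave (S229, F3484). Machine vertices: (113.676,149.561) → (170.848,122.518) → (168.957,62.103) → (318.848,25.812) → (113.676,149.561). Closed: final G1 returns to the first vertex.

**Shape 2** — `<path>` open polyline, stroke `#000000` → engrave (S229, F3484). Machine vertices: (158.142,6.496) → (237.542,119.587) → (134.390,133.493) → (243.991,96.185) → (35.336,54.185). Open path.

(Gcodetools for Inkscape — laser output)
G21
G90
G00 X113.676 Y149.561
M4 S229
G1 X170.848 Y122.518 F3484
G1 X168.957 Y62.103
G1 X318.848 Y25.812
G1 X113.676 Y149.561
M5
G00 X158.142 Y6.496
M4 S229
G1 X237.542 Y119.587 F3484
G1 X134.390 Y133.493
G1 X243.991 Y96.185
G1 X35.336 Y54.185
M5
G00 X0.000 Y0.000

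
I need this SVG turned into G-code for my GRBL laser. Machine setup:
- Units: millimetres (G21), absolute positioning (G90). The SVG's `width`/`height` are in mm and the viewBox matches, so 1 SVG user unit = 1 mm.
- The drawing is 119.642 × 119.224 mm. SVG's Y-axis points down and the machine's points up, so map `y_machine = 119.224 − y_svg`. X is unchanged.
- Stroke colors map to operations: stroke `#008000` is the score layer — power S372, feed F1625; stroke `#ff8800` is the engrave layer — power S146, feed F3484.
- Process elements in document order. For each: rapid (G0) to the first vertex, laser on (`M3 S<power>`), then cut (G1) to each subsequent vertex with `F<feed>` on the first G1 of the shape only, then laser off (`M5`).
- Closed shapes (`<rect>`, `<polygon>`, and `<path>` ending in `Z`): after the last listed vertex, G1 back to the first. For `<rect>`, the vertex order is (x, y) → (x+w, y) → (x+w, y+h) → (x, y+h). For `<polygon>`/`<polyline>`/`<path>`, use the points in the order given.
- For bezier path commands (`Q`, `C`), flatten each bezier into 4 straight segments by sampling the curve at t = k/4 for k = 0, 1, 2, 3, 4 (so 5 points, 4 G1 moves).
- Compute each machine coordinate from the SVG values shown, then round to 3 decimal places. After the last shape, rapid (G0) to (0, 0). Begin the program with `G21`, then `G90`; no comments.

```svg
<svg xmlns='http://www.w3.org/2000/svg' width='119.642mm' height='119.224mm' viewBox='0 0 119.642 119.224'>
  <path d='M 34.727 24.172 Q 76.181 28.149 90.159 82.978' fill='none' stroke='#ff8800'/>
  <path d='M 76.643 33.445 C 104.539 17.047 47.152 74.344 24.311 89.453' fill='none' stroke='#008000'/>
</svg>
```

1 u = 1 mm; y_m = 119.224 − y.

[1] `<path>` quadratic bezier, #ff8800→engrave S146 F3484: (34.727,95.052) → (53.737,89.885) → (69.312,78.362) → (81.453,60.482) → (90.159,36.246)

[2] `<path>` cubic bezier, #008000→score S372 F1625: (76.643,85.779) → (83.447,86.070) → (69.503,69.590) → (46.047,47.202) → (24.311,29.771)

G21
G90
G0 X34.727 Y95.052
M3 S146
G1 X53.737 Y89.885 F3484
G1 X69.312 Y78.362
G1 X81.453 Y60.482
G1 X90.159 Y36.246
M5
G0 X76.643 Y85.779
M3 S372
G1 X83.447 Y86.070 F1625
G1 X69.503 Y69.590
G1 X46.047 Y47.202
G1 X24.311 Y29.771
M5
G0 X0.000 Y0.000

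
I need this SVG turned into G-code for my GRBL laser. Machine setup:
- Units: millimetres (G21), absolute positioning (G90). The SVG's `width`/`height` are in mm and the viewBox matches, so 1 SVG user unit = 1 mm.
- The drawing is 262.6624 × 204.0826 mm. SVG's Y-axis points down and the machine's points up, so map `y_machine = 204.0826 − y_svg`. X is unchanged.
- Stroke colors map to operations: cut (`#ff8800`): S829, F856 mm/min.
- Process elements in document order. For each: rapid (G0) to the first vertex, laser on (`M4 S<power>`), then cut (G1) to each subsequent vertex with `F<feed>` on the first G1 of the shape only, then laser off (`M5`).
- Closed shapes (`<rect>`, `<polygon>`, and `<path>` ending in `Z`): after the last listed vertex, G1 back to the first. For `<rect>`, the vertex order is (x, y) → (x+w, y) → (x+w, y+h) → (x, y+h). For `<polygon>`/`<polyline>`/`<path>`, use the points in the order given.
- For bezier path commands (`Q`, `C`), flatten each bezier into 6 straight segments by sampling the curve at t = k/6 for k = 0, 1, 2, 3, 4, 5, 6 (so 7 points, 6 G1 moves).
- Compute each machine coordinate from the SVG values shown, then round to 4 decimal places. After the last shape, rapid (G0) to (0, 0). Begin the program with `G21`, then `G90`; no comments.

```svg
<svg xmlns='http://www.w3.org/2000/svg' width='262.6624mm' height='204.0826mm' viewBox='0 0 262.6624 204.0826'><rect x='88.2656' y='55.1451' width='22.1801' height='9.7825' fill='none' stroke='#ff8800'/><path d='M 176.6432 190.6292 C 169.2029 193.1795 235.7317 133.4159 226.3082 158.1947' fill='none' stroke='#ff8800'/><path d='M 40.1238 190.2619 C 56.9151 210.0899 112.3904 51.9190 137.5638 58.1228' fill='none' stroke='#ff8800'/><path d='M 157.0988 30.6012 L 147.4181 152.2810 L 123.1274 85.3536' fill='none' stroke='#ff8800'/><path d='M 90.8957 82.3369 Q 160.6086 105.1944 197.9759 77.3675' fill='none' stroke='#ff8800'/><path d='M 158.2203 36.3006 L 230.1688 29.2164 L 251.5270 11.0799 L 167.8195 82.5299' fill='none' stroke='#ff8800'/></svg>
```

Since the viewBox matches the mm dimensions, user units are millimetres directly. The only transform is the Y-flip y_m = 204.0826 − y_svg.

Shape 1 is a rectangle drawn with `<rect>`. Its stroke #ff8800 means cut at S829, F856. After flipping Y the toolpath is (88.2656,148.9375) → (110.4457,148.9375) → (110.4457,139.1550) → (88.2656,139.1550) → (88.2656,148.9375), returning to the start.

Shape 2 is a cubic bezier drawn with `<path>`. Its stroke #ff8800 means cut at S829, F856. After flipping Y the toolpath is (176.6432,13.4534) → (178.3931,16.6912) → (188.3066,26.2353) → (202.2194,38.0063) → (215.9669,47.9250) → (225.3847,51.9120) → (226.3082,45.8879).

Shape 3 is a cubic bezier drawn with `<path>`. Its stroke #ff8800 means cut at S829, F856. After flipping Y the toolpath is (40.1238,13.8207) → (51.4237,17.1549) → (67.2547,40.6452) → (85.7005,74.7812) → (104.8448,110.0525) → (122.7713,136.9489) → (137.5638,145.9598).

Shape 4 is a open polyline drawn with `<path>`. Its stroke #ff8800 means cut at S829, F856. After flipping Y the toolpath is (157.0988,173.4814) → (147.4181,51.8016) → (123.1274,118.7290).

Shape 5 is a quadratic bezier drawn with `<path>`. Its stroke #ff8800 means cut at S829, F856. After flipping Y the toolpath is (90.8957,121.7457) → (113.2348,115.5344) → (133.7770,112.1390) → (152.5222,111.5593) → (169.4704,113.7954) → (184.6216,118.8474) → (197.9759,126.7151).

Shape 6 is a open polyline drawn with `<path>`. Its stroke #ff8800 means cut at S829, F856. After flipping Y the toolpath is (158.2203,167.7820) → (230.1688,174.8662) → (251.5270,193.0027) → (167.8195,121.5527).

G21
G90
G0 X88.2656 Y148.9375
M4 S829
G1 X110.4457 Y148.9375 F856
G1 X110.4457 Y139.1550
G1 X88.2656 Y139.1550
G1 X88.2656 Y148.9375
M5
G0 X176.6432 Y13.4534
M4 S829
G1 X178.3931 Y16.6912 F856
G1 X188.3066 Y26.2353
G1 X202.2194 Y38.0063
G1 X215.9669 Y47.9250
G1 X225.3847 Y51.9120
G1 X226.3082 Y45.8879
M5
G0 X40.1238 Y13.8207
M4 S829
G1 X51.4237 Y17.1549 F856
G1 X67.2547 Y40.6452
G1 X85.7005 Y74.7812
G1 X104.8448 Y110.0525
G1 X122.7713 Y136.9489
G1 X137.5638 Y145.9598
M5
G0 X157.0988 Y173.4814
M4 S829
G1 X147.4181 Y51.8016 F856
G1 X123.1274 Y118.7290
M5
G0 X90.8957 Y121.7457
M4 S829
G1 X113.2348 Y115.5344 F856
G1 X133.7770 Y112.1390
G1 X152.5222 Y111.5593
G1 X169.4704 Y113.7954
G1 X184.6216 Y118.8474
G1 X197.9759 Y126.7151
M5
G0 X158.2203 Y167.7820
M4 S829
G1 X230.1688 Y174.8662 F856
G1 X251.5270 Y193.0027
G1 X167.8195 Y121.5527
M5
G0 X0.0000 Y0.0000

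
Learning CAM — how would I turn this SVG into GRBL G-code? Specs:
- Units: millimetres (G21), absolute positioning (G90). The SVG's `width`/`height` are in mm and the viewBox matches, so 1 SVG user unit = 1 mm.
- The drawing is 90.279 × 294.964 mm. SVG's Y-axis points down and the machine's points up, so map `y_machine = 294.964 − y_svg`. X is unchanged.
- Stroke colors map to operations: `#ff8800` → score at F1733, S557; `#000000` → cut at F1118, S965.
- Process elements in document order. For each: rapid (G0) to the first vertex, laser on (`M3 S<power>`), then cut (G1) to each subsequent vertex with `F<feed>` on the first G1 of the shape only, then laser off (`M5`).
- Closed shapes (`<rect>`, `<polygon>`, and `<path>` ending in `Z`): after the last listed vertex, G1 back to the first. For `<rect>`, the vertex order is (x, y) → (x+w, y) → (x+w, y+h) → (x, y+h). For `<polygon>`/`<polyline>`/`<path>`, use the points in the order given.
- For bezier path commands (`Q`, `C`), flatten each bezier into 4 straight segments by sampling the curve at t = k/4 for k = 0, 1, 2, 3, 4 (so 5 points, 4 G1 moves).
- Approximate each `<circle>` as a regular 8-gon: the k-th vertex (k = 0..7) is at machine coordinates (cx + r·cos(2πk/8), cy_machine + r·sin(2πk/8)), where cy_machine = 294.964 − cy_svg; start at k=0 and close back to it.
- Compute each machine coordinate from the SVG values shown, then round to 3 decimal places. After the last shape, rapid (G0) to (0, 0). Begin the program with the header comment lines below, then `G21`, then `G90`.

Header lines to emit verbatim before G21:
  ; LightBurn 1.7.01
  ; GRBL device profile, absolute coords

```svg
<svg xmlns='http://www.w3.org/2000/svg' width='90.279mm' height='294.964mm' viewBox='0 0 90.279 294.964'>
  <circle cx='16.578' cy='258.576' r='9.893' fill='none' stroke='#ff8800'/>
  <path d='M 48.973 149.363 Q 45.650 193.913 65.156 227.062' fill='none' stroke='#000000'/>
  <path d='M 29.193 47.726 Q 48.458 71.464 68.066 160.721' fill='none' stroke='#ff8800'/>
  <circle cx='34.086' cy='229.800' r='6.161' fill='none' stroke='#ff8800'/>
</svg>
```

1 u = 1 mm; y_m = 294.964 − y.

[1] `<circle>` circle, #ff8800→score S557 F1733: (26.471,36.388) → (23.573,43.383) → (16.578,46.281) → (9.583,43.383) → (6.685,36.388) → (9.583,29.393) → (16.578,26.495) → (23.573,29.393) → (26.471,36.388) (closed)

[2] `<path>` quadratic bezier, #000000→cut S965 F1118: (48.973,145.601) → (48.738,124.039) → (51.357,103.901) → (56.830,85.189) → (65.156,67.902)

[3] `<path>` quadratic bezier, #ff8800→score S557 F1733: (29.193,247.238) → (38.847,231.274) → (48.544,207.120) → (58.283,174.777) → (68.066,134.243)

[4] `<circle>` circle, #ff8800→score S557 F1733: (40.247,65.164) → (38.442,69.520) → (34.086,71.325) → (29.730,69.520) → (27.925,65.164) → (29.730,60.808) → (34.086,59.003) → (38.442,60.808) → (40.247,65.164) (closed)

; LightBurn 1.7.01
; GRBL device profile, absolute coords
G21
G90
G0 X26.471 Y36.388
M3 S557
G1 X23.573 Y43.383 F1733
G1 X16.578 Y46.281
G1 X9.583 Y43.383
G1 X6.685 Y36.388
G1 X9.583 Y29.393
G1 X16.578 Y26.495
G1 X23.573 Y29.393
G1 X26.471 Y36.388
M5
G0 X48.973 Y145.601
M3 S965
G1 X48.738 Y124.039 F1118
G1 X51.357 Y103.901
G1 X56.830 Y85.189
G1 X65.156 Y67.902
M5
G0 X29.193 Y247.238
M3 S557
G1 X38.847 Y231.274 F1733
G1 X48.544 Y207.120
G1 X58.283 Y174.777
G1 X68.066 Y134.243
M5
G0 X40.247 Y65.164
M3 S557
G1 X38.442 Y69.520 F1733
G1 X34.086 Y71.325
G1 X29.730 Y69.520
G1 X27.925 Y65.164
G1 X29.730 Y60.808
G1 X34.086 Y59.003
G1 X38.442 Y60.808
G1 X40.247 Y65.164
M5
G0 X0.000 Y0.000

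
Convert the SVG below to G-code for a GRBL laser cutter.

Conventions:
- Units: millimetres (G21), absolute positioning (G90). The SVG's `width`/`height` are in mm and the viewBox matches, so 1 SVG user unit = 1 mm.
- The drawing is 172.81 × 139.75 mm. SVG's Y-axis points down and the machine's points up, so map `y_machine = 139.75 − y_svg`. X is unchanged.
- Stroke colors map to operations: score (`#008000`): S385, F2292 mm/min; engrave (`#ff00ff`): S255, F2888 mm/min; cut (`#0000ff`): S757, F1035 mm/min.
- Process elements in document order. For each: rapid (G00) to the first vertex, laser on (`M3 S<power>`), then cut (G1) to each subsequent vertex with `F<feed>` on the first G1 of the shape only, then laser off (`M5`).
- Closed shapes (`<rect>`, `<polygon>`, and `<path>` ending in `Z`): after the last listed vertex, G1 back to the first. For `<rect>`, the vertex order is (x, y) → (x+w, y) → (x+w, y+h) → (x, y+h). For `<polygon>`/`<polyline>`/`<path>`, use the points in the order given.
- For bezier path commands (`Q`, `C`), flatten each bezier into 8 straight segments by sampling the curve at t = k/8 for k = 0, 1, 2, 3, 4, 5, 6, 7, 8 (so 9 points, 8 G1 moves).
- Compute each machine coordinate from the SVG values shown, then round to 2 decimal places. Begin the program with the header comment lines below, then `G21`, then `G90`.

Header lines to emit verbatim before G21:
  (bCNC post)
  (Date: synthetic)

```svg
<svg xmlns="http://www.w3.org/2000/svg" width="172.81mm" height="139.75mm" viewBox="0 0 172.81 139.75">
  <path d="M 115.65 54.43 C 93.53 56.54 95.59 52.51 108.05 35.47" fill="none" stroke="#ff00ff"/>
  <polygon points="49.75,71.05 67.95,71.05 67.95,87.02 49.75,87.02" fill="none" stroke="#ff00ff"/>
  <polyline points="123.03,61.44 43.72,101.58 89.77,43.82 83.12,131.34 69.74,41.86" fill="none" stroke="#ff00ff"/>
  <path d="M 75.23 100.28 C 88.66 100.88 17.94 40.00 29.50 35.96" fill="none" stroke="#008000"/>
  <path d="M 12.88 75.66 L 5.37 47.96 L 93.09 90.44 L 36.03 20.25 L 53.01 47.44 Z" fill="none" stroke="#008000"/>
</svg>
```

(bCNC post)
(Date: synthetic)
G21
G90
G00 X115.65 Y85.32
M3 S255
G1 X108.46 Y84.83 F2888
G1 X103.38 Y85.00
G1 X100.24 Y85.90
G1 X98.88 Y87.62
G1 X99.15 Y90.24
G1 X100.87 Y93.83
G1 X103.89 Y98.49
G1 X108.05 Y104.28
M5
G00 X49.75 Y68.70
M3 S255
G1 X67.95 Y68.70 F2888
G1 X67.95 Y52.73
G1 X49.75 Y52.73
G1 X49.75 Y68.70
M5
G00 X123.03 Y78.31
M3 S255
G1 X43.72 Y38.17 F2888
G1 X89.77 Y95.93
G1 X83.12 Y8.41
G1 X69.74 Y97.89
M5
G00 X75.23 Y39.47
M3 S385
G1 X76.65 Y41.90 F2292
G1 X72.12 Y48.70
G1 X63.61 Y58.49
G1 X53.07 Y69.89
G1 X42.43 Y81.51
G1 X33.66 Y91.95
G1 X28.70 Y99.84
G1 X29.50 Y103.79
M5
G00 X12.88 Y64.09
M3 S385
G1 X5.37 Y91.79 F2292
G1 X93.09 Y49.31
G1 X36.03 Y119.50
G1 X53.01 Y92.31
G1 X12.88 Y64.09
M5

1 u = 1 mm; y_m = 139.75 − y.

[1] `<path>` cubic bezier, #ff00ff→engrave S255 F2888: (115.65,85.32) → (108.46,84.83) → (103.38,85.00) → (100.24,85.90) → (98.88,87.62) → (99.15,90.24) → (100.87,93.83) → (103.89,98.49) → (108.05,104.28)

[2] `<polygon>` rectangle, #ff00ff→engrave S255 F2888: (49.75,68.70) → (67.95,68.70) → (67.95,52.73) → (49.75,52.73) → (49.75,68.70) (closed)

[3] `<polyline>` open polyline, #ff00ff→engrave S255 F2888: (123.03,78.31) → (43.72,38.17) → (89.77,95.93) → (83.12,8.41) → (69.74,97.89)

[4] `<path>` cubic bezier, #008000→score S385 F2292: (75.23,39.47) → (76.65,41.90) → (72.12,48.70) → (63.61,58.49) → (53.07,69.89) → (42.43,81.51) → (33.66,91.95) → (28.70,99.84) → (29.50,103.79)

[5] `<path>` closed polygon, #008000→score S385 F2292: (12.88,64.09) → (5.37,91.79) → (93.09,49.31) → (36.03,119.50) → (53.01,92.31) → (12.88,64.09) (closed)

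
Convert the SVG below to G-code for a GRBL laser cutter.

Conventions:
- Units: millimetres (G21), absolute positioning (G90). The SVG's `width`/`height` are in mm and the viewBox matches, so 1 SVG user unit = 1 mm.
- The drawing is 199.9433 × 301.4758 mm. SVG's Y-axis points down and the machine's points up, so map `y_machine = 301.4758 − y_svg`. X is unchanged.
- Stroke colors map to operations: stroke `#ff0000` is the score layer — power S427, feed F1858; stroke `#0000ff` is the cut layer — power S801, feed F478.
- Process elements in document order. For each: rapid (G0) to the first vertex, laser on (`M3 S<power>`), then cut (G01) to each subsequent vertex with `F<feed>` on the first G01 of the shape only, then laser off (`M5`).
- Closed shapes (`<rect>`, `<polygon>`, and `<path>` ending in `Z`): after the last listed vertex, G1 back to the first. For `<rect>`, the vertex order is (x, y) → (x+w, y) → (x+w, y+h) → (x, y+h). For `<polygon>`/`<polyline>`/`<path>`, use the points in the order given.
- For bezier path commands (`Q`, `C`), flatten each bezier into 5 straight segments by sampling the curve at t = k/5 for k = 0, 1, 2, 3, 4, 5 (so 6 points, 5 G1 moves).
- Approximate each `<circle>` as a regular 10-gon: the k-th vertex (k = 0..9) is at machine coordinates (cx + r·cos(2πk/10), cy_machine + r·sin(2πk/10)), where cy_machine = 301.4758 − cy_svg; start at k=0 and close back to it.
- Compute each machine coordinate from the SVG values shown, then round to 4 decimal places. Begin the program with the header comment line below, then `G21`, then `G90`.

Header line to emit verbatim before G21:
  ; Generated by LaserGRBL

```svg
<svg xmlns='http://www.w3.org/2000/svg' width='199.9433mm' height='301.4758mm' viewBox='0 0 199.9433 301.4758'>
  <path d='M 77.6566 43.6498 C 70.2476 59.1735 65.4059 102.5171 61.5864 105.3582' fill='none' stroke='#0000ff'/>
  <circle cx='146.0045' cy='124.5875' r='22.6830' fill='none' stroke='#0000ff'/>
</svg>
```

1 u = 1 mm; y_m = 301.4758 − y.

[1] `<path>` cubic bezier, #0000ff→cut S801 F478: (77.6566,257.8260) → (73.5069,245.7200) → (69.8992,230.2166) → (66.7593,214.5955) → (64.0131,202.1360) → (61.5864,196.1176)

[2] `<circle>` circle, #0000ff→cut S801 F478: (168.6875,176.8883) → (164.3554,190.2210) → (153.0139,198.4611) → (138.9951,198.4611) → (127.6536,190.2210) → (123.3215,176.8883) → (127.6536,163.5556) → (138.9951,155.3155) → (153.0139,155.3155) → (164.3554,163.5556) → (168.6875,176.8883) (closed)

; Generated by LaserGRBL
G21
G90
G0 X77.6566 Y257.8260
M3 S801
G01 X73.5069 Y245.7200 F478
G01 X69.8992 Y230.2166
G01 X66.7593 Y214.5955
G01 X64.0131 Y202.1360
G01 X61.5864 Y196.1176
M5
G0 X168.6875 Y176.8883
M3 S801
G01 X164.3554 Y190.2210 F478
G01 X153.0139 Y198.4611
G01 X138.9951 Y198.4611
G01 X127.6536 Y190.2210
G01 X123.3215 Y176.8883
G01 X127.6536 Y163.5556
G01 X138.9951 Y155.3155
G01 X153.0139 Y155.3155
G01 X164.3554 Y163.5556
G01 X168.6875 Y176.8883
M5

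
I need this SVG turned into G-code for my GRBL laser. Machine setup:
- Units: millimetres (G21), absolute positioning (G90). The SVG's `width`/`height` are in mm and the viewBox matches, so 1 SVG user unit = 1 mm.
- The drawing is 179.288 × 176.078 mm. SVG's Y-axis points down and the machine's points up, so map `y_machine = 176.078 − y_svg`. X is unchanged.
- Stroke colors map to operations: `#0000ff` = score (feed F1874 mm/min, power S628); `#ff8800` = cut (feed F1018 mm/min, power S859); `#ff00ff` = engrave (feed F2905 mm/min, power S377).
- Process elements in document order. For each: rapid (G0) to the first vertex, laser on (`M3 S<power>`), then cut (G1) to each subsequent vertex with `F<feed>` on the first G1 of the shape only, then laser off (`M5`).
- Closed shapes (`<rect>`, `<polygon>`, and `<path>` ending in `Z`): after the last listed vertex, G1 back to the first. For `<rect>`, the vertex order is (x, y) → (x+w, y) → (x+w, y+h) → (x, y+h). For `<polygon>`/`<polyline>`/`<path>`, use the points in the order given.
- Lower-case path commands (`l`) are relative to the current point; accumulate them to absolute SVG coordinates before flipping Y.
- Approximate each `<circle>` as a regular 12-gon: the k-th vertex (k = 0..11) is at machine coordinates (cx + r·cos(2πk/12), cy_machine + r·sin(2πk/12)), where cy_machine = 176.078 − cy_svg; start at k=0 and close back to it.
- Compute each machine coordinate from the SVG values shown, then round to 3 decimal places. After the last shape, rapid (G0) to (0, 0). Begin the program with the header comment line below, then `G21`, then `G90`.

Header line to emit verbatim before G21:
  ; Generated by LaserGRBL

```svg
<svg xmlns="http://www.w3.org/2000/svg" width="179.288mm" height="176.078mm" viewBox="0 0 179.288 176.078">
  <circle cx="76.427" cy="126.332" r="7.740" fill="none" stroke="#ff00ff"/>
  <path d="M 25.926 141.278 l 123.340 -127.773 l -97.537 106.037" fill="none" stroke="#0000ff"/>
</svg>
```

; Generated by LaserGRBL
G21
G90
G0 X84.167 Y49.746
M3 S377
G1 X83.130 Y53.616 F2905
G1 X80.297 Y56.449
G1 X76.427 Y57.486
G1 X72.557 Y56.449
G1 X69.724 Y53.616
G1 X68.687 Y49.746
G1 X69.724 Y45.876
G1 X72.557 Y43.043
G1 X76.427 Y42.006
G1 X80.297 Y43.043
G1 X83.130 Y45.876
G1 X84.167 Y49.746
M5
G0 X25.926 Y34.800
M3 S628
G1 X149.266 Y162.573 F1874
G1 X51.729 Y56.536
M5
G0 X0.000 Y0.000

viewBox `0 0 179.288 176.078` with mm width/height → 1 unit = 1 mm. Flip: y_m = 176.078 − y_svg.

**Shape 1** — `<circle>` circle, stroke `#ff00ff` → engrave (S377, F2905). Machine vertices: (84.167,49.746) → (83.130,53.616) → (80.297,56.449) → (76.427,57.486) → (72.557,56.449) → (69.724,53.616) → (68.687,49.746) → (69.724,45.876) → (72.557,43.043) → (76.427,42.006) → (80.297,43.043) → (83.130,45.876) → (84.167,49.746). Closed: final G1 returns to the first vertex.

**Shape 2** — `<path>` open polyline, stroke `#0000ff` → score (S628, F1874). Machine vertices: (25.926,34.800) → (149.266,162.573) → (51.729,56.536). Open path.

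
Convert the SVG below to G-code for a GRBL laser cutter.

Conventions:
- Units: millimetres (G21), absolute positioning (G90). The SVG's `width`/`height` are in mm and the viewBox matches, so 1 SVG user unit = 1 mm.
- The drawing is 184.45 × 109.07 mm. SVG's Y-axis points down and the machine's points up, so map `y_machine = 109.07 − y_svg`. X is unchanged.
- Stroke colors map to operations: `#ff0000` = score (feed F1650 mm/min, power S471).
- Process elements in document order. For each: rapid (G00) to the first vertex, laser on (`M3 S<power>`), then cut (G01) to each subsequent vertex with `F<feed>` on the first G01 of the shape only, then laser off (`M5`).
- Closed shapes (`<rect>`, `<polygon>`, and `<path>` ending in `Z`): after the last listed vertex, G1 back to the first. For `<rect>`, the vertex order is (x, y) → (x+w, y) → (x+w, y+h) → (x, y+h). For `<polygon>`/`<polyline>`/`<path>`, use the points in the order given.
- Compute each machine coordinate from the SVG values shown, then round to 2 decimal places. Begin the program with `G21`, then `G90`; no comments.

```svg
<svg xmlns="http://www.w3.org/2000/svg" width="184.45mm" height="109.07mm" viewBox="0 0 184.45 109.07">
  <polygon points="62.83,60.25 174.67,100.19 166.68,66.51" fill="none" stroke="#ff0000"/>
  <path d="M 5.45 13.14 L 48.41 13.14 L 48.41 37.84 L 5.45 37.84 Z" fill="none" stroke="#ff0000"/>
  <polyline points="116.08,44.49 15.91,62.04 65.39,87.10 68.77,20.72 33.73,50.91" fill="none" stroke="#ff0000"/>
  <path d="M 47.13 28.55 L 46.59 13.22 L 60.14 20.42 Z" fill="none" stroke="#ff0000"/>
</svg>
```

G21
G90
G00 X62.83 Y48.82
M3 S471
G01 X174.67 Y8.88 F1650
G01 X166.68 Y42.56
G01 X62.83 Y48.82
M5
G00 X5.45 Y95.93
M3 S471
G01 X48.41 Y95.93 F1650
G01 X48.41 Y71.23
G01 X5.45 Y71.23
G01 X5.45 Y95.93
M5
G00 X116.08 Y64.58
M3 S471
G01 X15.91 Y47.03 F1650
G01 X65.39 Y21.97
G01 X68.77 Y88.35
G01 X33.73 Y58.16
M5
G00 X47.13 Y80.52
M3 S471
G01 X46.59 Y95.85 F1650
G01 X60.14 Y88.65
G01 X47.13 Y80.52
M5

viewBox `0 0 184.45 109.07` with mm width/height → 1 unit = 1 mm. Flip: y_m = 109.07 − y_svg.

**Shape 1** — `<polygon>` closed polygon, stroke `#ff0000` → score (S471, F1650). Machine vertices: (62.83,48.82) → (174.67,8.88) → (166.68,42.56) → (62.83,48.82). Closed: final G1 returns to the first vertex.

**Shape 2** — `<path>` rectangle, stroke `#ff0000` → score (S471, F1650). Machine vertices: (5.45,95.93) → (48.41,95.93) → (48.41,71.23) → (5.45,71.23) → (5.45,95.93). Closed: final G1 returns to the first vertex.

**Shape 3** — `<polyline>` open polyline, stroke `#ff0000` → score (S471, F1650). Machine vertices: (116.08,64.58) → (15.91,47.03) → (65.39,21.97) → (68.77,88.35) → (33.73,58.16). Open path.

**Shape 4** — `<path>` regular polygon, stroke `#ff0000` → score (S471, F1650). Machine vertices: (47.13,80.52) → (46.59,95.85) → (60.14,88.65) → (47.13,80.52). Closed: final G1 returns to the first vertex.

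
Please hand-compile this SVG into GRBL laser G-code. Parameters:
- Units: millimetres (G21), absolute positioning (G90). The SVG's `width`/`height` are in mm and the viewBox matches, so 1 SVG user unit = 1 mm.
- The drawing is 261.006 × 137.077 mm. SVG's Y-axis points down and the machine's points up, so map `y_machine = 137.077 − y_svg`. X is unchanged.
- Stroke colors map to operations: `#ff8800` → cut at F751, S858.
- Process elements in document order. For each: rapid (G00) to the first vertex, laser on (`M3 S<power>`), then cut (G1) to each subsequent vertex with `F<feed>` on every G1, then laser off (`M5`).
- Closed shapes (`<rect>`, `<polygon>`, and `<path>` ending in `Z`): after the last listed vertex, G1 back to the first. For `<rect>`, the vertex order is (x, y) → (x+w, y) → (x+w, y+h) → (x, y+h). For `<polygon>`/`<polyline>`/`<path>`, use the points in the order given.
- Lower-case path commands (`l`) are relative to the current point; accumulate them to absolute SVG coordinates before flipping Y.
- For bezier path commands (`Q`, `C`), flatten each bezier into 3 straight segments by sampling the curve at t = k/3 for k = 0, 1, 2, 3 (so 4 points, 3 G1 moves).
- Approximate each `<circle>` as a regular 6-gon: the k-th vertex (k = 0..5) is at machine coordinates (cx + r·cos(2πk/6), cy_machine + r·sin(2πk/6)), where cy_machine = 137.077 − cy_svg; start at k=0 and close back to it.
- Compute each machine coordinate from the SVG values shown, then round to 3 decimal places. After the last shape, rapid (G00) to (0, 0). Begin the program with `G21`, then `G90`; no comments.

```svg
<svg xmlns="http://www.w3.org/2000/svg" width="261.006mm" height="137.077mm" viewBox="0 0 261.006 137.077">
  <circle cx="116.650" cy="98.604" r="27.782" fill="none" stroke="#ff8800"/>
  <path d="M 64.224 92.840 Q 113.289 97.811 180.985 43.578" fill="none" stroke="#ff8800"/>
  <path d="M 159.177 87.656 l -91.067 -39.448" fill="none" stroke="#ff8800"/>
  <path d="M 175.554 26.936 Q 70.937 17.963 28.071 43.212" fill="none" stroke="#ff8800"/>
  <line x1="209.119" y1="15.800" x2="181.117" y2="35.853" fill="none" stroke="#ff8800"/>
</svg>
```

1 u = 1 mm; y_m = 137.077 − y.

[1] `<circle>` circle, #ff8800→cut S858 F751: (144.432,38.473) → (130.541,62.533) → (102.759,62.533) → (88.868,38.473) → (102.759,14.413) → (130.541,14.413) → (144.432,38.473) (closed)

[2] `<path>` quadratic bezier, #ff8800→cut S858 F751: (64.224,44.237) → (99.004,47.501) → (137.924,63.922) → (180.985,93.499)

[3] `<path>` line segment, #ff8800→cut S858 F751: (159.177,49.421) → (68.110,88.869)

[4] `<path>` quadratic bezier, #ff8800→cut S858 F751: (175.554,110.141) → (112.671,112.321) → (63.510,106.895) → (28.071,93.865)

[5] `<line>` line segment, #ff8800→cut S858 F751: (209.119,121.277) → (181.117,101.224)

G21
G90
G00 X144.432 Y38.473
M3 S858
G1 X130.541 Y62.533 F751
G1 X102.759 Y62.533 F751
G1 X88.868 Y38.473 F751
G1 X102.759 Y14.413 F751
G1 X130.541 Y14.413 F751
G1 X144.432 Y38.473 F751
M5
G00 X64.224 Y44.237
M3 S858
G1 X99.004 Y47.501 F751
G1 X137.924 Y63.922 F751
G1 X180.985 Y93.499 F751
M5
G00 X159.177 Y49.421
M3 S858
G1 X68.110 Y88.869 F751
M5
G00 X175.554 Y110.141
M3 S858
G1 X112.671 Y112.321 F751
G1 X63.510 Y106.895 F751
G1 X28.071 Y93.865 F751
M5
G00 X209.119 Y121.277
M3 S858
G1 X181.117 Y101.224 F751
M5
G00 X0.000 Y0.000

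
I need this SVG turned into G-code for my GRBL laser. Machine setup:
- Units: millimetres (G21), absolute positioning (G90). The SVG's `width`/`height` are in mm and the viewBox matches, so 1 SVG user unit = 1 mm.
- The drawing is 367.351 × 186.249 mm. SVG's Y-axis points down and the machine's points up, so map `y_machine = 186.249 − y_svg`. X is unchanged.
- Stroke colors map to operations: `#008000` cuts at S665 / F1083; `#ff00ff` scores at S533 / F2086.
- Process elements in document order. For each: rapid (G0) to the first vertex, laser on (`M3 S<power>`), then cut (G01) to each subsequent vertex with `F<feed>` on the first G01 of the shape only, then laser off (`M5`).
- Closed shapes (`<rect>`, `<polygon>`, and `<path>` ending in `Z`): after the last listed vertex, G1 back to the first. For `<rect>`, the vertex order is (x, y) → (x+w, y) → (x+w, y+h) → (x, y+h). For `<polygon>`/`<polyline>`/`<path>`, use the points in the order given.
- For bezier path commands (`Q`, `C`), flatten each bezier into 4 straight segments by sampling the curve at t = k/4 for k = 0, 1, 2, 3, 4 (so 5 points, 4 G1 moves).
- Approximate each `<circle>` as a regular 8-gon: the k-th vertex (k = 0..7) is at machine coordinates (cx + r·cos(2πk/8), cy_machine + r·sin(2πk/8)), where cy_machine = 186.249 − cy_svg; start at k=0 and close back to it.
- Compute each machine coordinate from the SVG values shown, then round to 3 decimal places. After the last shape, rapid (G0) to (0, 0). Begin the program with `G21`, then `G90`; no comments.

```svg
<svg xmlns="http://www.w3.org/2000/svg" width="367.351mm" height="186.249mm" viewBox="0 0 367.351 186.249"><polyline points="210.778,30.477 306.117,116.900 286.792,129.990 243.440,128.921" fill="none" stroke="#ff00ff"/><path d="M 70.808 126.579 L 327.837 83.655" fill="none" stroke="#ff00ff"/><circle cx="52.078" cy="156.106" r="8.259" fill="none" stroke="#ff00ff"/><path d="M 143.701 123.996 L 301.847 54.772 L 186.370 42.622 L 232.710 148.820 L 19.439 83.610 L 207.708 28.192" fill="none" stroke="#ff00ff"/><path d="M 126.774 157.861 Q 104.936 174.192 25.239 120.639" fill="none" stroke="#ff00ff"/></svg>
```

viewBox `0 0 367.351 186.249` with mm width/height → 1 unit = 1 mm. Flip: y_m = 186.249 − y_svg.

**Shape 1** — `<polyline>` open polyline, stroke `#ff00ff` → score (S533, F2086). Machine vertices: (210.778,155.772) → (306.117,69.349) → (286.792,56.259) → (243.440,57.328). Open path.

**Shape 2** — `<path>` line segment, stroke `#ff00ff` → score (S533, F2086). Machine vertices: (70.808,59.670) → (327.837,102.594). Open path.

**Shape 3** — `<circle>` circle, stroke `#ff00ff` → score (S533, F2086). Machine vertices: (60.337,30.143) → (57.918,35.983) → (52.078,38.402) → (46.238,35.983) → (43.819,30.143) → (46.238,24.303) → (52.078,21.884) → (57.918,24.303) → (60.337,30.143). Closed: final G1 returns to the first vertex.

**Shape 4** — `<path>` open polyline, stroke `#ff00ff` → score (S533, F2086). Machine vertices: (143.701,62.253) → (301.847,131.477) → (186.370,143.627) → (232.710,37.429) → (19.439,102.639) → (207.708,158.057). Open path.

**Shape 5** — `<path>` quadratic bezier, stroke `#ff00ff` → score (S533, F2086). Control points (SVG): P0=(126.774,157.861), P1=(104.936,174.192), P2=(25.239,120.639); sampled at t=k/4. Machine vertices: (126.774,28.388) → (112.239,24.590) → (90.471,29.528) → (61.471,43.201) → (25.239,65.610). Open path.

G21
G90
G0 X210.778 Y155.772
M3 S533
G01 X306.117 Y69.349 F2086
G01 X286.792 Y56.259
G01 X243.440 Y57.328
M5
G0 X70.808 Y59.670
M3 S533
G01 X327.837 Y102.594 F2086
M5
G0 X60.337 Y30.143
M3 S533
G01 X57.918 Y35.983 F2086
G01 X52.078 Y38.402
G01 X46.238 Y35.983
G01 X43.819 Y30.143
G01 X46.238 Y24.303
G01 X52.078 Y21.884
G01 X57.918 Y24.303
G01 X60.337 Y30.143
M5
G0 X143.701 Y62.253
M3 S533
G01 X301.847 Y131.477 F2086
G01 X186.370 Y143.627
G01 X232.710 Y37.429
G01 X19.439 Y102.639
G01 X207.708 Y158.057
M5
G0 X126.774 Y28.388
M3 S533
G01 X112.239 Y24.590 F2086
G01 X90.471 Y29.528
G01 X61.471 Y43.201
G01 X25.239 Y65.610
M5
G0 X0.000 Y0.000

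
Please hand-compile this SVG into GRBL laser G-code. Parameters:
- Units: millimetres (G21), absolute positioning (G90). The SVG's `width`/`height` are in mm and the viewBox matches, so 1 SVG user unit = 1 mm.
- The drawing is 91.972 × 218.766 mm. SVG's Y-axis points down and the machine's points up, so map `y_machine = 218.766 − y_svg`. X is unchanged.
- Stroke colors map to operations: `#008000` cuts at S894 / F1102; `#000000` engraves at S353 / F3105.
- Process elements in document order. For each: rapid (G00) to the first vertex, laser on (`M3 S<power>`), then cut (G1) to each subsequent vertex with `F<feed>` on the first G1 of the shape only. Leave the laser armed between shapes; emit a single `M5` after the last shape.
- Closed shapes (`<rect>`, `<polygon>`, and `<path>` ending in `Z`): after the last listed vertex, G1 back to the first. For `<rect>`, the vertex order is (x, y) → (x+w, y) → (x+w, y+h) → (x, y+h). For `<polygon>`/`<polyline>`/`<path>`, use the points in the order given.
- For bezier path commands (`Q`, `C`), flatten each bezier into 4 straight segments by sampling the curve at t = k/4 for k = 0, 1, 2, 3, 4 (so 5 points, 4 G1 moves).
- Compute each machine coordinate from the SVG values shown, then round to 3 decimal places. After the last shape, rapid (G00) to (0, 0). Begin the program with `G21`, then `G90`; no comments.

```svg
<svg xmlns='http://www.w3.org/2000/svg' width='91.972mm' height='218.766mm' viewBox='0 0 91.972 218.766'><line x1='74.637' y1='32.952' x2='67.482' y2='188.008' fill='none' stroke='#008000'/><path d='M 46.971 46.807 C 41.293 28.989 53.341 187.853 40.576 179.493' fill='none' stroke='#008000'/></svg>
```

G21
G90
G00 X74.637 Y185.814
M3 S894
G1 X67.482 Y30.758 F1102
G00 X46.971 Y171.959
M3 S894
G1 X45.371 Y157.568 F1102
G1 X46.431 Y109.163
G1 X46.162 Y58.984
G1 X40.576 Y39.273
M5
G00 X0.000 Y0.000

viewBox `0 0 91.972 218.766` with mm width/height → 1 unit = 1 mm. Flip: y_m = 218.766 − y_svg.

**Shape 1** — `<line>` line segment, stroke `#008000` → cut (S894, F1102). Machine vertices: (74.637,185.814) → (67.482,30.758). Open path.

**Shape 2** — `<path>` cubic bezier, stroke `#008000` → cut (S894, F1102). Control points (SVG): P0=(46.971,46.807), P1=(41.293,28.989), P2=(53.341,187.853), P3=(40.576,179.493); sampled at t=k/4. Machine vertices: (46.971,171.959) → (45.371,157.568) → (46.431,109.163) → (46.162,58.984) → (40.576,39.273). Open path.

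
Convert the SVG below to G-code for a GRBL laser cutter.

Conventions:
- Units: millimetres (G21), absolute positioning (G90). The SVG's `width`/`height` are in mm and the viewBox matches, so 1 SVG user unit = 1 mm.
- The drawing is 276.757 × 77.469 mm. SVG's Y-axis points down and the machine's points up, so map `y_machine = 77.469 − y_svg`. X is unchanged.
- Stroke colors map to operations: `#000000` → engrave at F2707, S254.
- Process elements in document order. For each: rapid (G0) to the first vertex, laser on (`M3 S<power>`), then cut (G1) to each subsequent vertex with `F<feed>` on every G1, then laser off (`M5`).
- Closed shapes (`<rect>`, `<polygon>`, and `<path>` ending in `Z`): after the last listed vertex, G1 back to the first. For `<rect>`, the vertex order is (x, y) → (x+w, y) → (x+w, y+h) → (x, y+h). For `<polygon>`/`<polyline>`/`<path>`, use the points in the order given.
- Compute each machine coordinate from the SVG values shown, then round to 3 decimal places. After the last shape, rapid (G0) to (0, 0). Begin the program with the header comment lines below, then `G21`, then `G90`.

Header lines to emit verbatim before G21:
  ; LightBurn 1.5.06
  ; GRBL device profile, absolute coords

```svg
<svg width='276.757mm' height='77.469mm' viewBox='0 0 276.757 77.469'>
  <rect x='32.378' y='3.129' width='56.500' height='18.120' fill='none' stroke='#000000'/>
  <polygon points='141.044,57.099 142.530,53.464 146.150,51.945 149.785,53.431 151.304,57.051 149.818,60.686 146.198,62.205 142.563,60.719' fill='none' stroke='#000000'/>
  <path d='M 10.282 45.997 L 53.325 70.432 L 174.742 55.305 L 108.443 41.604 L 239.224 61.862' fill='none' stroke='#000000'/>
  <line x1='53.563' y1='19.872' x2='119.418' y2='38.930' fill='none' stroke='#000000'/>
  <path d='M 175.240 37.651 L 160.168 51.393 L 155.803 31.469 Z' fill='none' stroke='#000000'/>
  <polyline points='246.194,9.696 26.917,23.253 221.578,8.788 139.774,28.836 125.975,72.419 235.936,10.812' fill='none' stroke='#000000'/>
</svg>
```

; LightBurn 1.5.06
; GRBL device profile, absolute coords
G21
G90
G0 X32.378 Y74.340
M3 S254
G1 X88.878 Y74.340 F2707
G1 X88.878 Y56.220 F2707
G1 X32.378 Y56.220 F2707
G1 X32.378 Y74.340 F2707
M5
G0 X141.044 Y20.370
M3 S254
G1 X142.530 Y24.005 F2707
G1 X146.150 Y25.524 F2707
G1 X149.785 Y24.038 F2707
G1 X151.304 Y20.418 F2707
G1 X149.818 Y16.783 F2707
G1 X146.198 Y15.264 F2707
G1 X142.563 Y16.750 F2707
G1 X141.044 Y20.370 F2707
M5
G0 X10.282 Y31.472
M3 S254
G1 X53.325 Y7.037 F2707
G1 X174.742 Y22.164 F2707
G1 X108.443 Y35.865 F2707
G1 X239.224 Y15.607 F2707
M5
G0 X53.563 Y57.597
M3 S254
G1 X119.418 Y38.539 F2707
M5
G0 X175.240 Y39.818
M3 S254
G1 X160.168 Y26.076 F2707
G1 X155.803 Y46.000 F2707
G1 X175.240 Y39.818 F2707
M5
G0 X246.194 Y67.773
M3 S254
G1 X26.917 Y54.216 F2707
G1 X221.578 Y68.681 F2707
G1 X139.774 Y48.633 F2707
G1 X125.975 Y5.050 F2707
G1 X235.936 Y66.657 F2707
M5
G0 X0.000 Y0.000

1 u = 1 mm; y_m = 77.469 − y.

[1] `<rect>` rectangle, #000000→engrave S254 F2707: (32.378,74.340) → (88.878,74.340) → (88.878,56.220) → (32.378,56.220) → (32.378,74.340) (closed)

[2] `<polygon>` regular polygon, #000000→engrave S254 F2707: (141.044,20.370) → (142.530,24.005) → (146.150,25.524) → (149.785,24.038) → (151.304,20.418) → (149.818,16.783) → (146.198,15.264) → (142.563,16.750) → (141.044,20.370) (closed)

[3] `<path>` open polyline, #000000→engrave S254 F2707: (10.282,31.472) → (53.325,7.037) → (174.742,22.164) → (108.443,35.865) → (239.224,15.607)

[4] `<line>` line segment, #000000→engrave S254 F2707: (53.563,57.597) → (119.418,38.539)

[5] `<path>` regular polygon, #000000→engrave S254 F2707: (175.240,39.818) → (160.168,26.076) → (155.803,46.000) → (175.240,39.818) (closed)

[6] `<polyline>` open polyline, #000000→engrave S254 F2707: (246.194,67.773) → (26.917,54.216) → (221.578,68.681) → (139.774,48.633) → (125.975,5.050) → (235.936,66.657)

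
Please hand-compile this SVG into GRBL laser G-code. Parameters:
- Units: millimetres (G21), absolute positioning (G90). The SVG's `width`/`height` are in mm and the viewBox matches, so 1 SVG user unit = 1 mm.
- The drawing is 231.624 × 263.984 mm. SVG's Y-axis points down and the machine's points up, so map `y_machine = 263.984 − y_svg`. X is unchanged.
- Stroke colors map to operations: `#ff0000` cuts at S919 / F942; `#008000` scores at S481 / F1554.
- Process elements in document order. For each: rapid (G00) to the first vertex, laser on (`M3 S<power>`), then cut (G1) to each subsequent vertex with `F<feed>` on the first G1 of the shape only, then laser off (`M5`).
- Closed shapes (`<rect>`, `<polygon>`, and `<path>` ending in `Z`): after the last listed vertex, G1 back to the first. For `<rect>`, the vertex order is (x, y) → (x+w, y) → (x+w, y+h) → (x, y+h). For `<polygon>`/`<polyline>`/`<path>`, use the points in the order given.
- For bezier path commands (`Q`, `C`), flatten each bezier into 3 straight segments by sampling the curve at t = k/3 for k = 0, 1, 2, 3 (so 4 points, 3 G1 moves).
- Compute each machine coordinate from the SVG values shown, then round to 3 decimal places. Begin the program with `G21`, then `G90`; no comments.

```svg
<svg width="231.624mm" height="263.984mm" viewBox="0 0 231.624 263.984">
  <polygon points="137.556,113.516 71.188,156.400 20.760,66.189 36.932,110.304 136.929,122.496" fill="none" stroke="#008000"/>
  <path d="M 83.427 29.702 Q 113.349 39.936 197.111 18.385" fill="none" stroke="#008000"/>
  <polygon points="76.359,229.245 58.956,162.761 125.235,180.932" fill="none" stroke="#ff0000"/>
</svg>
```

G21
G90
G00 X137.556 Y150.468
M3 S481
G1 X71.188 Y107.584 F1554
G1 X20.760 Y197.795
G1 X36.932 Y153.680
G1 X136.929 Y141.488
G1 X137.556 Y150.468
M5
G00 X83.427 Y234.282
M3 S481
G1 X109.357 Y230.991 F1554
G1 X147.252 Y234.763
G1 X197.111 Y245.599
M5
G00 X76.359 Y34.739
M3 S919
G1 X58.956 Y101.223 F942
G1 X125.235 Y83.052
G1 X76.359 Y34.739
M5

Since the viewBox matches the mm dimensions, user units are millimetres directly. The only transform is the Y-flip y_m = 263.984 − y_svg.

Shape 1 is a closed polygon drawn with `<polygon>`. Its stroke #008000 means score at S481, F1554. After flipping Y the toolpath is (137.556,150.468) → (71.188,107.584) → (20.760,197.795) → (36.932,153.680) → (136.929,141.488) → (137.556,150.468), returning to the start.

Shape 2 is a quadratic bezier drawn with `<path>`. Its stroke #008000 means score at S481, F1554. After flipping Y the toolpath is (83.427,234.282) → (109.357,230.991) → (147.252,234.763) → (197.111,245.599).

Shape 3 is a regular polygon drawn with `<polygon>`. Its stroke #ff0000 means cut at S919, F942. After flipping Y the toolpath is (76.359,34.739) → (58.956,101.223) → (125.235,83.052) → (76.359,34.739), returning to the start.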